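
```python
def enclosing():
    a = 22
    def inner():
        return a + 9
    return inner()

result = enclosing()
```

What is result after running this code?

Step 1: enclosing() defines a = 22.
Step 2: inner() reads a = 22 from enclosing scope, returns 22 + 9 = 31.
Step 3: result = 31

The answer is 31.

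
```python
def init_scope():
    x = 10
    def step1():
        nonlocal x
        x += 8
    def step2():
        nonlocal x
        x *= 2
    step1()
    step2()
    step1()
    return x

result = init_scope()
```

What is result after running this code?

Step 1: x = 10.
Step 2: step1(): x = 10 + 8 = 18.
Step 3: step2(): x = 18 * 2 = 36.
Step 4: step1(): x = 36 + 8 = 44. result = 44

The answer is 44.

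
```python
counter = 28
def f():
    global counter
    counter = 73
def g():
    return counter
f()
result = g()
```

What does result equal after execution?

Step 1: counter = 28.
Step 2: f() sets global counter = 73.
Step 3: g() reads global counter = 73. result = 73

The answer is 73.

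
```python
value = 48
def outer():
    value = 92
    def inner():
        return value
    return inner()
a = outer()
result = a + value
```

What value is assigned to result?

Step 1: outer() has local value = 92. inner() reads from enclosing.
Step 2: outer() returns 92. Global value = 48 unchanged.
Step 3: result = 92 + 48 = 140

The answer is 140.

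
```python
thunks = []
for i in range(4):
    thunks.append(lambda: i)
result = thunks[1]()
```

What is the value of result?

Step 1: The loop creates 4 lambdas, all referencing the same variable i.
Step 2: After the loop, i = 3 (final value).
Step 3: thunks[1]() looks up i at call time and finds 3. This is the late binding gotcha. result = 3

The answer is 3.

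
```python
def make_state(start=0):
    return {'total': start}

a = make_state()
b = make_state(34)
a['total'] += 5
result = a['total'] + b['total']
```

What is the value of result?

Step 1: make_state() returns a new dict each call (immutable default 0).
Step 2: a = {'total': 0}, b = {'total': 34}.
Step 3: a['total'] += 5 = 5. result = 5 + 34 = 39

The answer is 39.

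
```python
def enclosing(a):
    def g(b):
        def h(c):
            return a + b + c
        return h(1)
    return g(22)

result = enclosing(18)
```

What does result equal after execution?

Step 1: a = 18, b = 22, c = 1 across three nested scopes.
Step 2: h() accesses all three via LEGB rule.
Step 3: result = 18 + 22 + 1 = 41

The answer is 41.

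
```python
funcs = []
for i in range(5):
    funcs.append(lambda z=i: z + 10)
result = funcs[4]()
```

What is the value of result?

Step 1: Default argument z=i captures i's value at definition time.
Step 2: funcs[4] was defined when i = 4, so z defaults to 4.
Step 3: result = 4 + 10 = 14 (default arg fixes the late binding issue)

The answer is 14.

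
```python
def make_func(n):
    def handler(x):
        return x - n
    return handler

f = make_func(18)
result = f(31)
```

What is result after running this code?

Step 1: make_func(18) creates a closure capturing n = 18.
Step 2: f(31) computes 31 - 18 = 13.
Step 3: result = 13

The answer is 13.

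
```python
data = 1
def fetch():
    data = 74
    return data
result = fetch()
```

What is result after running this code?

Step 1: Global data = 1.
Step 2: fetch() creates local data = 74, shadowing the global.
Step 3: Returns local data = 74. result = 74

The answer is 74.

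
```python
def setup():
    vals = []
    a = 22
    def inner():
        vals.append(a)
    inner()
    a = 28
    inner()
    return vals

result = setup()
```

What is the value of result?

Step 1: a = 22. inner() appends current a to vals.
Step 2: First inner(): appends 22. Then a = 28.
Step 3: Second inner(): appends 28 (closure sees updated a). result = [22, 28]

The answer is [22, 28].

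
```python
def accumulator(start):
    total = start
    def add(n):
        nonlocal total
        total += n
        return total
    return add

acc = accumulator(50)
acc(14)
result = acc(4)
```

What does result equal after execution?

Step 1: accumulator(50) creates closure with total = 50.
Step 2: First acc(14): total = 50 + 14 = 64.
Step 3: Second acc(4): total = 64 + 4 = 68. result = 68

The answer is 68.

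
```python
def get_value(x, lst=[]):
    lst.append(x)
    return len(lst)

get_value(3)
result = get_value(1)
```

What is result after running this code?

Step 1: Mutable default list persists between calls.
Step 2: First call: lst = [3], len = 1. Second call: lst = [3, 1], len = 2.
Step 3: result = 2

The answer is 2.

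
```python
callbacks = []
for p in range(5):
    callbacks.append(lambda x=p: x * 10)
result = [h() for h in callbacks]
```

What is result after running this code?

Step 1: Default arg x=p captures p at each iteration.
Step 2: callbacks[k] has x defaulting to k, returns k * 10.
Step 3: result = [0, 10, 20, 30, 40]

The answer is [0, 10, 20, 30, 40].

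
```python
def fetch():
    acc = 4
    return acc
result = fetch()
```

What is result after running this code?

Step 1: fetch() defines acc = 4 in its local scope.
Step 2: return acc finds the local variable acc = 4.
Step 3: result = 4

The answer is 4.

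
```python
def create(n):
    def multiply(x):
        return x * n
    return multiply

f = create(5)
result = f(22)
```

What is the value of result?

Step 1: create(5) returns multiply closure with n = 5.
Step 2: f(22) computes 22 * 5 = 110.
Step 3: result = 110

The answer is 110.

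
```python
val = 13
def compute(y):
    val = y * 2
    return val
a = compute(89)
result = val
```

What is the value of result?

Step 1: Global val = 13.
Step 2: compute(89) creates local val = 89 * 2 = 178.
Step 3: Global val unchanged because no global keyword. result = 13

The answer is 13.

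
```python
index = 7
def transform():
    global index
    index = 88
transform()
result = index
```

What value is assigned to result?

Step 1: index = 7 globally.
Step 2: transform() declares global index and sets it to 88.
Step 3: After transform(), global index = 88. result = 88

The answer is 88.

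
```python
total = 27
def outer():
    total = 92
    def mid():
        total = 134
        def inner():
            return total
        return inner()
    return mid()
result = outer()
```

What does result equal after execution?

Step 1: Three levels of shadowing: global 27, outer 92, mid 134.
Step 2: inner() finds total = 134 in enclosing mid() scope.
Step 3: result = 134

The answer is 134.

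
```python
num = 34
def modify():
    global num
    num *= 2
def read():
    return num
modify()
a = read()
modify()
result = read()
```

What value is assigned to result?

Step 1: num = 34.
Step 2: First modify(): num = 34 * 2 = 68.
Step 3: Second modify(): num = 68 * 2 = 136.
Step 4: read() returns 136

The answer is 136.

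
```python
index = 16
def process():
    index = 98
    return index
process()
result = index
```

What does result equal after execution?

Step 1: index = 16 globally.
Step 2: process() creates a LOCAL index = 98 (no global keyword!).
Step 3: The global index is unchanged. result = 16

The answer is 16.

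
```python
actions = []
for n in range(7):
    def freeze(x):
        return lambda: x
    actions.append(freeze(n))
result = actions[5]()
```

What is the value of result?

Step 1: freeze(n) creates a new scope capturing x = n at call time.
Step 2: actions[5] = freeze(5), so its lambda captures x = 5.
Step 3: result = 5 (closure factory fixes late binding)

The answer is 5.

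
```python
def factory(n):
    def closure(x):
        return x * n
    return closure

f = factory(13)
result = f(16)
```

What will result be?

Step 1: factory(13) creates a closure capturing n = 13.
Step 2: f(16) computes 16 * 13 = 208.
Step 3: result = 208

The answer is 208.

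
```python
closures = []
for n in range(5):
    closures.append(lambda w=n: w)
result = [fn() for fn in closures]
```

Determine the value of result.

Step 1: Default arg w=n captures n at each iteration.
Step 2: Each lambda has its own default: 0, 1, ..., 4.
Step 3: result = [0, 1, 2, 3, 4]

The answer is [0, 1, 2, 3, 4].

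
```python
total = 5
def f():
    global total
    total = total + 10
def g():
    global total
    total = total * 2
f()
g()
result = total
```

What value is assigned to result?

Step 1: total = 5.
Step 2: f() adds 10: total = 5 + 10 = 15.
Step 3: g() doubles: total = 15 * 2 = 30.
Step 4: result = 30

The answer is 30.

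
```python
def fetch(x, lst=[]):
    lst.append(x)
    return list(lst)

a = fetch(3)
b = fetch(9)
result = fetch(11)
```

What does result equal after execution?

Step 1: Default list is shared. list() creates copies for return values.
Step 2: Internal list grows: [3] -> [3, 9] -> [3, 9, 11].
Step 3: result = [3, 9, 11]

The answer is [3, 9, 11].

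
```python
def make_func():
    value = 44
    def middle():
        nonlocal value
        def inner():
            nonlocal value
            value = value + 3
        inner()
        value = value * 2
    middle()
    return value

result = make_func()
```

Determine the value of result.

Step 1: value = 44.
Step 2: inner() adds 3: value = 44 + 3 = 47.
Step 3: middle() doubles: value = 47 * 2 = 94.
Step 4: result = 94

The answer is 94.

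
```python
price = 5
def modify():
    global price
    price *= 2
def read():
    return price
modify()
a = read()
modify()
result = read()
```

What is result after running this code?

Step 1: price = 5.
Step 2: First modify(): price = 5 * 2 = 10.
Step 3: Second modify(): price = 10 * 2 = 20.
Step 4: read() returns 20

The answer is 20.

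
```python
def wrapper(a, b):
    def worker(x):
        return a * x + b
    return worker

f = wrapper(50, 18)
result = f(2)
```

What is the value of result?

Step 1: wrapper(50, 18) captures a = 50, b = 18.
Step 2: f(2) computes 50 * 2 + 18 = 118.
Step 3: result = 118

The answer is 118.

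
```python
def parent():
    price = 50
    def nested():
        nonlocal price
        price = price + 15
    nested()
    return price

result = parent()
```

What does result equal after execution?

Step 1: parent() sets price = 50.
Step 2: nested() uses nonlocal to modify price in parent's scope: price = 50 + 15 = 65.
Step 3: parent() returns the modified price = 65

The answer is 65.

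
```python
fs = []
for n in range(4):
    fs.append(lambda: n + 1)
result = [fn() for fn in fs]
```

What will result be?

Step 1: All lambdas capture n by reference. After the loop, n = 3.
Step 2: Each call returns 3 + 1 = 4.
Step 3: result = [4, 4, 4, 4]

The answer is [4, 4, 4, 4].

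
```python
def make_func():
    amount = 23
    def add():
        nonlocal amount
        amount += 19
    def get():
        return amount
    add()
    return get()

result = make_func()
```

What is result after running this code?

Step 1: amount = 23. add() modifies it via nonlocal, get() reads it.
Step 2: add() makes amount = 23 + 19 = 42.
Step 3: get() returns 42. result = 42

The answer is 42.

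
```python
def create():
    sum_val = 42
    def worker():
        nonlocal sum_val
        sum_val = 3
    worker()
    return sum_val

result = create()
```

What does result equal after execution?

Step 1: create() sets sum_val = 42.
Step 2: worker() uses nonlocal to reassign sum_val = 3.
Step 3: result = 3

The answer is 3.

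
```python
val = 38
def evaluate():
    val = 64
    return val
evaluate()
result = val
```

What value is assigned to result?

Step 1: Global val = 38.
Step 2: evaluate() creates local val = 64 (shadow, not modification).
Step 3: After evaluate() returns, global val is unchanged. result = 38

The answer is 38.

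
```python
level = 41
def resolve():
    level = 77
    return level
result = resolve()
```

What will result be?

Step 1: Global level = 41.
Step 2: resolve() creates local level = 77, shadowing the global.
Step 3: Returns local level = 77. result = 77

The answer is 77.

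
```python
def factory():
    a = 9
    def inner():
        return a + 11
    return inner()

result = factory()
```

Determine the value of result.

Step 1: factory() defines a = 9.
Step 2: inner() reads a = 9 from enclosing scope, returns 9 + 11 = 20.
Step 3: result = 20

The answer is 20.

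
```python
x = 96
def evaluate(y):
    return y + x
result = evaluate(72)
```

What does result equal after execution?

Step 1: x = 96 is defined globally.
Step 2: evaluate(72) uses parameter y = 72 and looks up x from global scope = 96.
Step 3: result = 72 + 96 = 168

The answer is 168.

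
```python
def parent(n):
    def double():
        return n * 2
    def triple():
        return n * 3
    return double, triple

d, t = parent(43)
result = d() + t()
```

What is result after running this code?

Step 1: Both closures capture the same n = 43.
Step 2: d() = 43 * 2 = 86, t() = 43 * 3 = 129.
Step 3: result = 86 + 129 = 215

The answer is 215.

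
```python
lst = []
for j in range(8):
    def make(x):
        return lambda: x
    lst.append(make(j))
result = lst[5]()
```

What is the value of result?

Step 1: make(j) creates a new scope capturing x = j at call time.
Step 2: lst[5] = make(5), so its lambda captures x = 5.
Step 3: result = 5 (closure factory fixes late binding)

The answer is 5.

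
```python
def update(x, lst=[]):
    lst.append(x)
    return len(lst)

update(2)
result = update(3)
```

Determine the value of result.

Step 1: Mutable default list persists between calls.
Step 2: First call: lst = [2], len = 1. Second call: lst = [2, 3], len = 2.
Step 3: result = 2

The answer is 2.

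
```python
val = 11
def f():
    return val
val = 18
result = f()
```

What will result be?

Step 1: val is first set to 11, then reassigned to 18.
Step 2: f() is called after the reassignment, so it looks up the current global val = 18.
Step 3: result = 18

The answer is 18.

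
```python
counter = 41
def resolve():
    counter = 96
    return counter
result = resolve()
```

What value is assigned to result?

Step 1: Global counter = 41.
Step 2: resolve() creates local counter = 96, shadowing the global.
Step 3: Returns local counter = 96. result = 96

The answer is 96.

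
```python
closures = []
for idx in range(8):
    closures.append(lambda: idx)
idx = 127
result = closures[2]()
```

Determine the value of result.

Step 1: Lambdas capture the variable idx by reference, not by value.
Step 2: After the loop, idx is reassigned to 127.
Step 3: closures[2]() looks up the current idx = 127. result = 127

The answer is 127.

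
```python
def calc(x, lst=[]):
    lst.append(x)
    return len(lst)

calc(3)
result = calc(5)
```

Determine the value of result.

Step 1: Mutable default list persists between calls.
Step 2: First call: lst = [3], len = 1. Second call: lst = [3, 5], len = 2.
Step 3: result = 2

The answer is 2.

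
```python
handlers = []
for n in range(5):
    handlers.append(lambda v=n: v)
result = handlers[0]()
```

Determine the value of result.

Step 1: Default argument v=n captures n's value at each iteration.
Step 2: handlers[0] captured v = 0 when n was 0.
Step 3: result = 0

The answer is 0.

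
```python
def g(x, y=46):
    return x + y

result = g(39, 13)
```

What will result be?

Step 1: g(39, 13) overrides default y with 13.
Step 2: Returns 39 + 13 = 52.
Step 3: result = 52

The answer is 52.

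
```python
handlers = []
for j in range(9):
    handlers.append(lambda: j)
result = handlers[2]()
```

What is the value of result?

Step 1: The loop creates 9 lambdas, all referencing the same variable j.
Step 2: After the loop, j = 8 (final value).
Step 3: handlers[2]() looks up j at call time and finds 8. This is the late binding gotcha. result = 8

The answer is 8.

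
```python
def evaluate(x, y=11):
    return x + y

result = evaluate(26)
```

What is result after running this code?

Step 1: evaluate(26) uses default y = 11.
Step 2: Returns 26 + 11 = 37.
Step 3: result = 37

The answer is 37.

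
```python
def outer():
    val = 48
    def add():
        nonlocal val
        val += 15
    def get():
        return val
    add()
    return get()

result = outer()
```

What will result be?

Step 1: val = 48. add() modifies it via nonlocal, get() reads it.
Step 2: add() makes val = 48 + 15 = 63.
Step 3: get() returns 63. result = 63

The answer is 63.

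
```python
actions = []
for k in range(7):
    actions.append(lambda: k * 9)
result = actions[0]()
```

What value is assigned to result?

Step 1: All lambdas reference the same variable k (late binding).
Step 2: After the loop, k = 6. Every lambda returns k * 9.
Step 3: actions[0]() = 6 * 9 = 54

The answer is 54.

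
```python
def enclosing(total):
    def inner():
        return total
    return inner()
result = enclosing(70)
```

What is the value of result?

Step 1: enclosing(70) binds parameter total = 70.
Step 2: inner() looks up total in enclosing scope and finds the parameter total = 70.
Step 3: result = 70

The answer is 70.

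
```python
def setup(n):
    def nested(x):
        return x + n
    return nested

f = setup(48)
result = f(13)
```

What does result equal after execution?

Step 1: setup(48) creates a closure that captures n = 48.
Step 2: f(13) calls the closure with x = 13, returning 13 + 48 = 61.
Step 3: result = 61

The answer is 61.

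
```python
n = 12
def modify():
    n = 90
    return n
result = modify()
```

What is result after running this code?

Step 1: Global n = 12.
Step 2: modify() creates local n = 90, shadowing the global.
Step 3: Returns local n = 90. result = 90

The answer is 90.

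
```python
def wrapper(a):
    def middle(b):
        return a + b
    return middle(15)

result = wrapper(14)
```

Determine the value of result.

Step 1: wrapper(14) passes a = 14.
Step 2: middle(15) has b = 15, reads a = 14 from enclosing.
Step 3: result = 14 + 15 = 29

The answer is 29.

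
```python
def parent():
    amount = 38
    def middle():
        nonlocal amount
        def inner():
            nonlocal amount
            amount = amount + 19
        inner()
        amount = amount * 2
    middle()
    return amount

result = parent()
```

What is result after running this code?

Step 1: amount = 38.
Step 2: inner() adds 19: amount = 38 + 19 = 57.
Step 3: middle() doubles: amount = 57 * 2 = 114.
Step 4: result = 114

The answer is 114.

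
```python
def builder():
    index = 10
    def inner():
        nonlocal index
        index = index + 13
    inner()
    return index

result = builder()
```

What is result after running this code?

Step 1: builder() sets index = 10.
Step 2: inner() uses nonlocal to modify index in builder's scope: index = 10 + 13 = 23.
Step 3: builder() returns the modified index = 23

The answer is 23.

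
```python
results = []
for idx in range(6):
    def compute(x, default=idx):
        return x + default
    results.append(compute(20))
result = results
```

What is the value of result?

Step 1: Default argument default=idx is evaluated at function definition time.
Step 2: Each iteration creates compute with default = current idx value.
Step 3: compute(20) returns 20 + default. results = [20, 21, 22, 23, 24, 25]

The answer is [20, 21, 22, 23, 24, 25].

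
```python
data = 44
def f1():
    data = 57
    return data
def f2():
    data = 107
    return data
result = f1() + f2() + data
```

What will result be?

Step 1: Each function shadows global data with its own local.
Step 2: f1() returns 57, f2() returns 107.
Step 3: Global data = 44 is unchanged. result = 57 + 107 + 44 = 208

The answer is 208.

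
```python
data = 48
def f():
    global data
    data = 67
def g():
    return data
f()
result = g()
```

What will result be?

Step 1: data = 48.
Step 2: f() sets global data = 67.
Step 3: g() reads global data = 67. result = 67

The answer is 67.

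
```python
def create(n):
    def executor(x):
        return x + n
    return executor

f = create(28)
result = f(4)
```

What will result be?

Step 1: create(28) creates a closure that captures n = 28.
Step 2: f(4) calls the closure with x = 4, returning 4 + 28 = 32.
Step 3: result = 32

The answer is 32.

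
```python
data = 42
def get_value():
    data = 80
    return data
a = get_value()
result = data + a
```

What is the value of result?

Step 1: Global data = 42. get_value() returns local data = 80.
Step 2: a = 80. Global data still = 42.
Step 3: result = 42 + 80 = 122

The answer is 122.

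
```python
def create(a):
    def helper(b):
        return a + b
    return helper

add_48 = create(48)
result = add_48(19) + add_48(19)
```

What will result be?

Step 1: add_48 captures a = 48.
Step 2: add_48(19) = 48 + 19 = 67, called twice.
Step 3: result = 67 + 67 = 134

The answer is 134.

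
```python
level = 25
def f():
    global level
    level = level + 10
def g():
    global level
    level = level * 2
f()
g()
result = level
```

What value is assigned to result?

Step 1: level = 25.
Step 2: f() adds 10: level = 25 + 10 = 35.
Step 3: g() doubles: level = 35 * 2 = 70.
Step 4: result = 70

The answer is 70.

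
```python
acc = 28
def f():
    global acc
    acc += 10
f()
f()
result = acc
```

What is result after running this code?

Step 1: acc = 28.
Step 2: First f(): acc = 28 + 10 = 38.
Step 3: Second f(): acc = 38 + 10 = 48. result = 48

The answer is 48.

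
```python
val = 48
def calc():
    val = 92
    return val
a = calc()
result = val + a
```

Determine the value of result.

Step 1: Global val = 48. calc() returns local val = 92.
Step 2: a = 92. Global val still = 48.
Step 3: result = 48 + 92 = 140

The answer is 140.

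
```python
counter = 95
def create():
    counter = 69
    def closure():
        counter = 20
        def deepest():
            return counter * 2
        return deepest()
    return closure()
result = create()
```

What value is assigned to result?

Step 1: deepest() looks up counter through LEGB: not local, finds counter = 20 in enclosing closure().
Step 2: Returns 20 * 2 = 40.
Step 3: result = 40

The answer is 40.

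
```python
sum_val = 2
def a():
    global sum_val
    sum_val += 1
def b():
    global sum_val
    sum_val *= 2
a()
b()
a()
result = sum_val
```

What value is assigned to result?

Step 1: sum_val = 2.
Step 2: a(): sum_val = 2 + 1 = 3.
Step 3: b(): sum_val = 3 * 2 = 6.
Step 4: a(): sum_val = 6 + 1 = 7

The answer is 7.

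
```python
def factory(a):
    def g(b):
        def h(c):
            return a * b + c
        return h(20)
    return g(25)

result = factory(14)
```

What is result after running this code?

Step 1: a = 14, b = 25, c = 20.
Step 2: h() computes a * b + c = 14 * 25 + 20 = 370.
Step 3: result = 370

The answer is 370.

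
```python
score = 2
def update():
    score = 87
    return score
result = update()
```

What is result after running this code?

Step 1: Global score = 2.
Step 2: update() creates local score = 87, shadowing the global.
Step 3: Returns local score = 87. result = 87

The answer is 87.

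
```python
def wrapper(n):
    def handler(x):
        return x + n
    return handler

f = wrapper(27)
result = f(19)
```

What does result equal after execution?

Step 1: wrapper(27) creates a closure that captures n = 27.
Step 2: f(19) calls the closure with x = 19, returning 19 + 27 = 46.
Step 3: result = 46

The answer is 46.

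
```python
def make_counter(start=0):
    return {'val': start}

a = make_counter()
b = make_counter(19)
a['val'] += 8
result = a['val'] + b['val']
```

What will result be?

Step 1: make_counter() returns a new dict each call (immutable default 0).
Step 2: a = {'val': 0}, b = {'val': 19}.
Step 3: a['val'] += 8 = 8. result = 8 + 19 = 27

The answer is 27.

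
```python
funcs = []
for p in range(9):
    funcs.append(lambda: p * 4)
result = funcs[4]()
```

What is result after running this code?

Step 1: All lambdas reference the same variable p (late binding).
Step 2: After the loop, p = 8. Every lambda returns p * 4.
Step 3: funcs[4]() = 8 * 4 = 32

The answer is 32.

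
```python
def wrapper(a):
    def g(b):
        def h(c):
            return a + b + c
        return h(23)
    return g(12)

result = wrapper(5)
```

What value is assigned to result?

Step 1: a = 5, b = 12, c = 23 across three nested scopes.
Step 2: h() accesses all three via LEGB rule.
Step 3: result = 5 + 12 + 23 = 40

The answer is 40.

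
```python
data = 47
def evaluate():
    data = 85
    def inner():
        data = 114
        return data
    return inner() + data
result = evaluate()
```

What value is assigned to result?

Step 1: evaluate() has local data = 85. inner() has local data = 114.
Step 2: inner() returns its local data = 114.
Step 3: evaluate() returns 114 + its own data (85) = 199

The answer is 199.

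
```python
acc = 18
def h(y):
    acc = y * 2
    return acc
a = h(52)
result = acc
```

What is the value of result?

Step 1: Global acc = 18.
Step 2: h(52) creates local acc = 52 * 2 = 104.
Step 3: Global acc unchanged because no global keyword. result = 18

The answer is 18.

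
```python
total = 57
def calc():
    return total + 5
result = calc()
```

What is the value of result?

Step 1: total = 57 is defined globally.
Step 2: calc() looks up total from global scope = 57, then computes 57 + 5 = 62.
Step 3: result = 62

The answer is 62.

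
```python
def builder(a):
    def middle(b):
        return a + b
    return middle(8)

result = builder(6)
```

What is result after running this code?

Step 1: builder(6) passes a = 6.
Step 2: middle(8) has b = 8, reads a = 6 from enclosing.
Step 3: result = 6 + 8 = 14

The answer is 14.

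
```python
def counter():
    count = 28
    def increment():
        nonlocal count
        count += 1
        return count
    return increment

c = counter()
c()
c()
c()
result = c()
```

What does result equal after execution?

Step 1: counter() creates closure with count = 28.
Step 2: Each c() call increments count via nonlocal. After 4 calls: 28 + 4 = 32.
Step 3: result = 32

The answer is 32.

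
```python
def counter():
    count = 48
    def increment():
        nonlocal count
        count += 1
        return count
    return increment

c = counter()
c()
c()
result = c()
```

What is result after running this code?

Step 1: counter() creates closure with count = 48.
Step 2: Each c() call increments count via nonlocal. After 3 calls: 48 + 3 = 51.
Step 3: result = 51

The answer is 51.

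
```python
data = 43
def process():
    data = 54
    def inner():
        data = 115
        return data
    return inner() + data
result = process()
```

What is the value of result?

Step 1: process() has local data = 54. inner() has local data = 115.
Step 2: inner() returns its local data = 115.
Step 3: process() returns 115 + its own data (54) = 169

The answer is 169.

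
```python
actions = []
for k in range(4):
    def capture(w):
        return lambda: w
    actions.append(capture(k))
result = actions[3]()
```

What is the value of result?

Step 1: capture(k) creates a new scope capturing w = k at call time.
Step 2: actions[3] = capture(3), so its lambda captures w = 3.
Step 3: result = 3 (closure factory fixes late binding)

The answer is 3.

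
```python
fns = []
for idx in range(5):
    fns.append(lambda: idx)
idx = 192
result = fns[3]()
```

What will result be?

Step 1: Lambdas capture the variable idx by reference, not by value.
Step 2: After the loop, idx is reassigned to 192.
Step 3: fns[3]() looks up the current idx = 192. result = 192

The answer is 192.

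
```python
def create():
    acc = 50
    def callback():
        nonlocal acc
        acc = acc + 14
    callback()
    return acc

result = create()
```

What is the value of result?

Step 1: create() sets acc = 50.
Step 2: callback() uses nonlocal to modify acc in create's scope: acc = 50 + 14 = 64.
Step 3: create() returns the modified acc = 64

The answer is 64.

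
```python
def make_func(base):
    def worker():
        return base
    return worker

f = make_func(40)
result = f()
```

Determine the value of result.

Step 1: make_func(40) creates closure capturing base = 40.
Step 2: f() returns the captured base = 40.
Step 3: result = 40

The answer is 40.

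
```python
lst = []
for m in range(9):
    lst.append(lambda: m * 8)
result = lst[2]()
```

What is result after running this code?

Step 1: All lambdas reference the same variable m (late binding).
Step 2: After the loop, m = 8. Every lambda returns m * 8.
Step 3: lst[2]() = 8 * 8 = 64

The answer is 64.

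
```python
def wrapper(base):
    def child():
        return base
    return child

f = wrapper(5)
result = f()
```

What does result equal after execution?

Step 1: wrapper(5) creates closure capturing base = 5.
Step 2: f() returns the captured base = 5.
Step 3: result = 5

The answer is 5.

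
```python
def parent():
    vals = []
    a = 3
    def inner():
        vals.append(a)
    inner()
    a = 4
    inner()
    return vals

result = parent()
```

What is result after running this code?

Step 1: a = 3. inner() appends current a to vals.
Step 2: First inner(): appends 3. Then a = 4.
Step 3: Second inner(): appends 4 (closure sees updated a). result = [3, 4]

The answer is [3, 4].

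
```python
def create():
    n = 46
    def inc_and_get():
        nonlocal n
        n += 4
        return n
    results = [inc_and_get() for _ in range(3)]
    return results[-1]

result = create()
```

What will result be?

Step 1: n = 46.
Step 2: Three calls to inc_and_get(), each adding 4.
Step 3: Last value = 46 + 4 * 3 = 58

The answer is 58.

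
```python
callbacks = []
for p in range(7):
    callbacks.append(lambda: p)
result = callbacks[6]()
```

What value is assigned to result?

Step 1: The loop creates 7 lambdas, all referencing the same variable p.
Step 2: After the loop, p = 6 (final value).
Step 3: callbacks[6]() looks up p at call time and finds 6. This is the late binding gotcha. result = 6

The answer is 6.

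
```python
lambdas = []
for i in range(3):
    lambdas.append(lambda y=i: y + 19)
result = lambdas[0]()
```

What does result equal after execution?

Step 1: Default argument y=i captures i's value at definition time.
Step 2: lambdas[0] was defined when i = 0, so y defaults to 0.
Step 3: result = 0 + 19 = 19 (default arg fixes the late binding issue)

The answer is 19.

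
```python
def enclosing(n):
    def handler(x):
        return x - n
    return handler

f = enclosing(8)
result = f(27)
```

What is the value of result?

Step 1: enclosing(8) creates a closure capturing n = 8.
Step 2: f(27) computes 27 - 8 = 19.
Step 3: result = 19

The answer is 19.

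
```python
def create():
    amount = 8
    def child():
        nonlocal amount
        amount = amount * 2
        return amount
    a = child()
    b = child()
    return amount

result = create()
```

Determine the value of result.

Step 1: amount starts at 8.
Step 2: First child(): amount = 8 * 2 = 16.
Step 3: Second child(): amount = 16 * 2 = 32.
Step 4: result = 32

The answer is 32.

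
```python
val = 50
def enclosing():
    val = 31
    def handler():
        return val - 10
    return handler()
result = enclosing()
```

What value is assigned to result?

Step 1: enclosing() shadows global val with val = 31.
Step 2: handler() finds val = 31 in enclosing scope, computes 31 - 10 = 21.
Step 3: result = 21

The answer is 21.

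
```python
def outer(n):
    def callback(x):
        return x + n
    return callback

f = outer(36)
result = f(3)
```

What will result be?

Step 1: outer(36) creates a closure that captures n = 36.
Step 2: f(3) calls the closure with x = 3, returning 3 + 36 = 39.
Step 3: result = 39

The answer is 39.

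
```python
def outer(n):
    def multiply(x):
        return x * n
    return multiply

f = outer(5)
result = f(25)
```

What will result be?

Step 1: outer(5) returns multiply closure with n = 5.
Step 2: f(25) computes 25 * 5 = 125.
Step 3: result = 125

The answer is 125.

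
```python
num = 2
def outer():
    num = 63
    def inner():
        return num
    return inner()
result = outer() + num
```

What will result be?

Step 1: Global num = 2. outer() shadows with num = 63.
Step 2: inner() returns enclosing num = 63. outer() = 63.
Step 3: result = 63 + global num (2) = 65

The answer is 65.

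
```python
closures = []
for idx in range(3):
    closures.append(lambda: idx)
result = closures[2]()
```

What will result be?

Step 1: The loop creates 3 lambdas, all referencing the same variable idx.
Step 2: After the loop, idx = 2 (final value).
Step 3: closures[2]() looks up idx at call time and finds 2. This is the late binding gotcha. result = 2

The answer is 2.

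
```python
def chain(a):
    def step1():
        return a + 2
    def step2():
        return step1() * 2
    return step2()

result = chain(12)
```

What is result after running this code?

Step 1: chain(12) captures a = 12.
Step 2: step2() calls step1() which returns 12 + 2 = 14.
Step 3: step2() returns 14 * 2 = 28

The answer is 28.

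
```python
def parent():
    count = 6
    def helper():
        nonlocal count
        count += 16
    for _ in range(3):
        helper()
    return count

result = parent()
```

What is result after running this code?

Step 1: count = 6.
Step 2: helper() is called 3 times in a loop, each adding 16 via nonlocal.
Step 3: count = 6 + 16 * 3 = 54

The answer is 54.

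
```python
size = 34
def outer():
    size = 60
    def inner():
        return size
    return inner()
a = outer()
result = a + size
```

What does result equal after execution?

Step 1: outer() has local size = 60. inner() reads from enclosing.
Step 2: outer() returns 60. Global size = 34 unchanged.
Step 3: result = 60 + 34 = 94

The answer is 94.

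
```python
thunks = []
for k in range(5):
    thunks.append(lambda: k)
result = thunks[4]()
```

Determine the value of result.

Step 1: The loop creates 5 lambdas, all referencing the same variable k.
Step 2: After the loop, k = 4 (final value).
Step 3: thunks[4]() looks up k at call time and finds 4. This is the late binding gotcha. result = 4

The answer is 4.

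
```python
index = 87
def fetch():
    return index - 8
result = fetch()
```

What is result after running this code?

Step 1: index = 87 is defined globally.
Step 2: fetch() looks up index from global scope = 87, then computes 87 - 8 = 79.
Step 3: result = 79

The answer is 79.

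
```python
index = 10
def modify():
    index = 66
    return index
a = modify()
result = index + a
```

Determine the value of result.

Step 1: Global index = 10. modify() returns local index = 66.
Step 2: a = 66. Global index still = 10.
Step 3: result = 10 + 66 = 76

The answer is 76.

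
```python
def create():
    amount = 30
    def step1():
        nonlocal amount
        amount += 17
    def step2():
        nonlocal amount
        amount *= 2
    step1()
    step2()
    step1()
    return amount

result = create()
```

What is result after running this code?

Step 1: amount = 30.
Step 2: step1(): amount = 30 + 17 = 47.
Step 3: step2(): amount = 47 * 2 = 94.
Step 4: step1(): amount = 94 + 17 = 111. result = 111

The answer is 111.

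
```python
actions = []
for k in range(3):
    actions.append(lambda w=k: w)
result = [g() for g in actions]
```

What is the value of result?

Step 1: Default arg w=k captures k at each iteration.
Step 2: Each lambda has its own default: 0, 1, ..., 2.
Step 3: result = [0, 1, 2]

The answer is [0, 1, 2].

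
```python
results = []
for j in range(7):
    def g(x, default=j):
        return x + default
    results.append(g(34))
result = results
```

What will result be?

Step 1: Default argument default=j is evaluated at function definition time.
Step 2: Each iteration creates g with default = current j value.
Step 3: g(34) returns 34 + default. results = [34, 35, 36, 37, 38, 39, 40]

The answer is [34, 35, 36, 37, 38, 39, 40].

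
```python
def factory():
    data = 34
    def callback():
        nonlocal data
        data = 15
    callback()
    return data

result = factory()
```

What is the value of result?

Step 1: factory() sets data = 34.
Step 2: callback() uses nonlocal to reassign data = 15.
Step 3: result = 15

The answer is 15.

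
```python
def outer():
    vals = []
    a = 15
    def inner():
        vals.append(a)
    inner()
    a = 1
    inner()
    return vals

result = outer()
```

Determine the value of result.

Step 1: a = 15. inner() appends current a to vals.
Step 2: First inner(): appends 15. Then a = 1.
Step 3: Second inner(): appends 1 (closure sees updated a). result = [15, 1]

The answer is [15, 1].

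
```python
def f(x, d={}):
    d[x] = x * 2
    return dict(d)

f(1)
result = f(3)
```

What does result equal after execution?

Step 1: Mutable default dict is shared across calls.
Step 2: First call adds 1: 2. Second call adds 3: 6.
Step 3: result = {1: 2, 3: 6}

The answer is {1: 2, 3: 6}.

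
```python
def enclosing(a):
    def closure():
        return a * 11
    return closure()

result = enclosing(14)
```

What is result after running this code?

Step 1: enclosing(14) binds parameter a = 14.
Step 2: closure() accesses a = 14 from enclosing scope.
Step 3: result = 14 * 11 = 154

The answer is 154.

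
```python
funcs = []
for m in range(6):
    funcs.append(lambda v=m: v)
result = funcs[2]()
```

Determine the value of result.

Step 1: Default argument v=m captures m's value at each iteration.
Step 2: funcs[2] captured v = 2 when m was 2.
Step 3: result = 2

The answer is 2.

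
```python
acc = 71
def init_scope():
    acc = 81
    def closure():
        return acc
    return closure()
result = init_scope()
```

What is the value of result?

Step 1: acc = 71 globally, but init_scope() defines acc = 81 locally.
Step 2: closure() looks up acc. Not in local scope, so checks enclosing scope (init_scope) and finds acc = 81.
Step 3: result = 81

The answer is 81.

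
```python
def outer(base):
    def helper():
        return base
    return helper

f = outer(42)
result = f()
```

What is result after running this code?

Step 1: outer(42) creates closure capturing base = 42.
Step 2: f() returns the captured base = 42.
Step 3: result = 42

The answer is 42.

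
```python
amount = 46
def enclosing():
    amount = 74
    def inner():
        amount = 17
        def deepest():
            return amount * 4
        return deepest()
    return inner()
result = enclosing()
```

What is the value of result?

Step 1: deepest() looks up amount through LEGB: not local, finds amount = 17 in enclosing inner().
Step 2: Returns 17 * 4 = 68.
Step 3: result = 68

The answer is 68.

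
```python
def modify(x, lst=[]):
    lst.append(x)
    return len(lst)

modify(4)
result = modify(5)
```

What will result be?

Step 1: Mutable default list persists between calls.
Step 2: First call: lst = [4], len = 1. Second call: lst = [4, 5], len = 2.
Step 3: result = 2

The answer is 2.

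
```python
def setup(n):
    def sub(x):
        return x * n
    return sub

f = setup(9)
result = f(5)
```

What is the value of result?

Step 1: setup(9) creates a closure capturing n = 9.
Step 2: f(5) computes 5 * 9 = 45.
Step 3: result = 45

The answer is 45.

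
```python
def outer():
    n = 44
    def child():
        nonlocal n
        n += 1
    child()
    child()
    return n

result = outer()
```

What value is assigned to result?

Step 1: n starts at 44.
Step 2: child() is called 2 times, each adding 1.
Step 3: n = 44 + 1 * 2 = 46

The answer is 46.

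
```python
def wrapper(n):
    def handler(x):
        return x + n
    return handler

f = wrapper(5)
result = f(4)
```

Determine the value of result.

Step 1: wrapper(5) creates a closure that captures n = 5.
Step 2: f(4) calls the closure with x = 4, returning 4 + 5 = 9.
Step 3: result = 9

The answer is 9.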